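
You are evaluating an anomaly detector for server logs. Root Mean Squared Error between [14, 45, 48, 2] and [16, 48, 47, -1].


MSE = 23/4 = 5.75
RMSE = √(23/4) = 2.3979

2.3979


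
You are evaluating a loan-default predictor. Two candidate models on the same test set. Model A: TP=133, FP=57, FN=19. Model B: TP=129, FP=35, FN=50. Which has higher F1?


Model A: P=133/190=0.7, R=133/152=0.875, F1=2PR/(P+R)=2TP/(2TP+FP+FN)=266/342=0.7778
Model B: P=129/164=0.7866, R=129/179=0.7207, F1=2PR/(P+R)=2TP/(2TP+FP+FN)=258/343=0.7522
0.7778 > 0.7522 → Model A

Model A


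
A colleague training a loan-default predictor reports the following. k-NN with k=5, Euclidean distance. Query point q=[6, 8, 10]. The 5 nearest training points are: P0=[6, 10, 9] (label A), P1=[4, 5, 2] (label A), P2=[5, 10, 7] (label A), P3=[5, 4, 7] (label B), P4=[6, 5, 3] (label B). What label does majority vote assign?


d(q,P0) = 2.2361  (label A)
d(q,P1) = 8.775  (label A)
d(q,P2) = 3.7417  (label A)
d(q,P3) = 5.099  (label B)
d(q,P4) = 7.6158  (label B)
Votes: A=3, B=2
Majority → A

A


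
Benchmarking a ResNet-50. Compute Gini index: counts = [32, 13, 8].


Probabilities: [32/53, 13/53, 8/53] ≈ [0.6038, 0.2453, 0.1509]
Σpᵢ² = (1024 + 169 + 64)/53² = 1257/2809
Gini = 1 - Σpᵢ² = 1 - 1257/2809 = 0.5525

0.5525


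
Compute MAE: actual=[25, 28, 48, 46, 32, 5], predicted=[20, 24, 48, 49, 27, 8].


Absolute errors: |25-20|=5, |28-24|=4, |48-48|=0, |46-49|=3, |32-27|=5, |5-8|=3
Sum = 20
MAE = 20/6 = 10/3

10/3


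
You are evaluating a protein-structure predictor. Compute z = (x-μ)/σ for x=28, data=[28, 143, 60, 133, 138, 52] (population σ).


μ = 92.3333, σ = 46.7571
z = (28 - 92.3333)/46.7571 = -1.3759

-1.3759


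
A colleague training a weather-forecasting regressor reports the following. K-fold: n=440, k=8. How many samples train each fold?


Fold size = 440/8 = 55
Training per fold = 440 - 55 = 385

385


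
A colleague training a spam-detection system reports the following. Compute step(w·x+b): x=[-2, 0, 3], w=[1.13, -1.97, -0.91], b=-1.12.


z = (-2)·(1.13) + (0)·(-1.97) + (3)·(-0.91) - 1.12
  = -6.11
step(z) = 0 (z<0)

0


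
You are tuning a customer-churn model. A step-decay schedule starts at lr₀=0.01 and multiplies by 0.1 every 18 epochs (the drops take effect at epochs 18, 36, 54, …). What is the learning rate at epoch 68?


n_drops = ⌊68/18⌋ = 3
lr = 0.01·0.1^3 = 0.01·0.001 = 0.00001

0.00001


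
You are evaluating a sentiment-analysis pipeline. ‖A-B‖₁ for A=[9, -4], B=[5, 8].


d = |9-5| + |-4-8|
  = 4 + 12
  = 16

16


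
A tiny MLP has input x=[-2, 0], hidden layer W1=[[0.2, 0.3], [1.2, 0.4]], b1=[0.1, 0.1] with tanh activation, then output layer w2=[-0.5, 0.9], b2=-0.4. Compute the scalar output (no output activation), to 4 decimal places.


z1[0] = (0.2)·(-2) + (0.3)·(0) + 0.1 = -0.3
z1[1] = (1.2)·(-2) + (0.4)·(0) + 0.1 = -2.3
h = tanh(z1) = [-0.2913, -0.9801]
output = (-0.5)·(-0.2913) + (0.9)·(-0.9801) - 0.4 = -1.1364

-1.1364


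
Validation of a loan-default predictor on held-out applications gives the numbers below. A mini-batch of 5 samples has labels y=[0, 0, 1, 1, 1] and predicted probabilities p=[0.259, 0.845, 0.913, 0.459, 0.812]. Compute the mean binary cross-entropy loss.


L[0] = -ln(1-0.259) = -ln(0.741) = 0.2998
L[1] = -ln(1-0.845) = -ln(0.155) = 1.8643
L[2] = -ln(0.913) = 0.091
L[3] = -ln(0.459) = 0.7787
L[4] = -ln(0.812) = 0.2083
mean = (0.2998 + 1.8643 + 0.091 + 0.7787 + 0.2083)/5 = 0.6484

0.6484


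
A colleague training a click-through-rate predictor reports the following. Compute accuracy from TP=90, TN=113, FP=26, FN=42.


Accuracy = (TP+TN)/(TP+TN+FP+FN)
= (90+113)/(271)
= 203/271 = 74.91%

74.91%


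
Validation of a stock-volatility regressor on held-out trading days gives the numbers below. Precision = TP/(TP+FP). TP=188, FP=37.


Precision = TP/(TP+FP)
= 188/(188+37)
= 188/225 = 83.56%

83.56%


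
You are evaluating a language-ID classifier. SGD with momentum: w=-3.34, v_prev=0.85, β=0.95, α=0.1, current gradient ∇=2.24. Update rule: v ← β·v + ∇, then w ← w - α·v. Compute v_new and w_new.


v_new = 0.95·0.85 + 2.24 = 0.8075 + 2.24 = 3.0475
w_new = -3.34 - 0.1·3.0475 = -3.34 - 0.30475 = -3.64475

v_new=3.0475, w_new=-3.64475


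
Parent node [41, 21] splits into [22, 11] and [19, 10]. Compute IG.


Parent = [41, 21], H_parent = 0.9236
H_left = 0.9183 (n=33), H_right = 0.9294 (n=29)
H_children = (33/62)·0.9183 + (29/62)·0.9294 = 0.9235
IG = 0.9236 - 0.9235 = 0.0001

0.0001


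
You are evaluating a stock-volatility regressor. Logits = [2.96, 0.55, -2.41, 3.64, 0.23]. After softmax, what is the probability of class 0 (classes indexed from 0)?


Exponentials: e^2.96=19.298, e^0.55=1.7333, e^-2.41=0.0898, e^3.64=38.0918, e^0.23=1.2586
Sum = 60.4715
Softmax = [0.3191, 0.0287, 0.0015, 0.6299, 0.0208]
p[0] = 19.298/60.4715 = 0.3191

0.3191


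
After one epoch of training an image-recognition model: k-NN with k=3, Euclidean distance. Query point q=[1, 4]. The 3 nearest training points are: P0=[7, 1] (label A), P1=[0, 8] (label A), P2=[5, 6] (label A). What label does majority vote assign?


d(q,P0) = 6.7082  (label A)
d(q,P1) = 4.1231  (label A)
d(q,P2) = 4.4721  (label A)
Votes: A=3, B=0
Majority → A

A


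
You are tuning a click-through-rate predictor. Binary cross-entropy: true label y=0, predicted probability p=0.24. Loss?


BCE = -[y·ln(p) + (1-y)·ln(1-p)]
= -0 - 1·ln(1-0.24)
= -ln(0.76) = 0.2744

0.2744


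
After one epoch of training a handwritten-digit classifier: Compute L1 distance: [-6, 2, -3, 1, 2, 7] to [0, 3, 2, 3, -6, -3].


d = |-6-0| + |2-3| + |-3-2| + |1-3| + |2+ 6| + |7+ 3|
  = 6 + 1 + 5 + 2 + 8 + 10
  = 32

32


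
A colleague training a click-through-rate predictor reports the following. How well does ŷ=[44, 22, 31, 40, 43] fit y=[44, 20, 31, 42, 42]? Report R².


ȳ = 35.8
SS_res = Σ(y-ŷ)² = 9
SS_tot = Σ(y-ȳ)² = 416.8
R² = 1 - SS_res/SS_tot = 1 - 0.0216 = 0.9784

0.9784


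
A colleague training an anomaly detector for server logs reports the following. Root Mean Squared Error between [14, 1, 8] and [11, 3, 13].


MSE = 38/3 = 12.6667
RMSE = √(38/3) = 3.559

3.559


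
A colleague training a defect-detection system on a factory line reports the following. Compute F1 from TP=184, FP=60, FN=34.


Precision = 184/244 = 0.7541
Recall = 184/218 = 0.844
F1 = 2·P·R/(P+R) = 2·TP/(2·TP+FP+FN) = 368/(368+60+34) = 368/462 = 0.7965

0.7965


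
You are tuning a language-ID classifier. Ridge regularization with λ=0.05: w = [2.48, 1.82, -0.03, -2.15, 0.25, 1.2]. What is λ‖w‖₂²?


‖w‖₂² = (2.48)² + (1.82)² + (-0.03)² + (-2.15)² + (0.25)² + (1.2)²
     = 6.1504 + 3.3124 + 0.0009 + 4.6225 + 0.0625 + 1.44
     = 15.5887
λ·‖w‖₂² = 0.05·15.5887 = 0.779435

0.779435


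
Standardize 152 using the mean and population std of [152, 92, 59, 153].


μ = 114, σ = 40.2306
z = (152 - 114)/40.2306 = 0.9446

0.9446


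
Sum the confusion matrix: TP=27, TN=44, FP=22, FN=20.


Total = TP + TN + FP + FN
= 27 + 44 + 22 + 20
= 113
(Predicted positive: 49, predicted negative: 64)

113


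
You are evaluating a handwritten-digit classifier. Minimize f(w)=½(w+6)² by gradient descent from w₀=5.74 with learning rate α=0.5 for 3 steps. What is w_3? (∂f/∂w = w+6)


step 1: grad = 5.74+6 = 11.74; w = 5.74 - 0.5·(11.74) = -0.13
step 2: grad = -0.13+6 = 5.87; w = -0.13 - 0.5·(5.87) = -3.065
step 3: grad = -3.065+6 = 2.935; w = -3.065 - 0.5·(2.935) = -4.5325

-4.5325


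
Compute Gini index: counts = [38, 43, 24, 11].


Probabilities: [38/116, 43/116, 24/116, 11/116] ≈ [0.3276, 0.3707, 0.2069, 0.0948]
Σpᵢ² = (1444 + 1849 + 576 + 121)/116² = 3990/13456
Gini = 1 - Σpᵢ² = 1 - 3990/13456 = 0.7035

0.7035


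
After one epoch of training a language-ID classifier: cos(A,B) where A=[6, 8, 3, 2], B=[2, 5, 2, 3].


A·B = 6·2 + 8·5 + 3·2 + 2·3 = 64
‖A‖ = √113 = 10.6301, ‖B‖ = √42 = 6.4807
cos = 64/(√113·√42) = 64/√4746 = 0.929

0.929


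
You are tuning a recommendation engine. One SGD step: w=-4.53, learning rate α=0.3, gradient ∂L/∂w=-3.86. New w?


w_new = w - α·∇
= -4.53 - 0.3·-3.86
= -4.53 + 1.158
= -3.372

-3.372


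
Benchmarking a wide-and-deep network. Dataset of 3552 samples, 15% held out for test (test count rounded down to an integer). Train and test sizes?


Test = ⌊3552·15/100⌋ = 532
Train = 3552 - 532 = 3020

Train: 3020, Test: 532


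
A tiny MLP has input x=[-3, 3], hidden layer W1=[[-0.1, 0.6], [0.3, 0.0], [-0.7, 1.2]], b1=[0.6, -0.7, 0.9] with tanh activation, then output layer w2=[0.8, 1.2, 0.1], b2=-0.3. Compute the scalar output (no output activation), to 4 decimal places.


z1[0] = (-0.1)·(-3) + (0.6)·(3) + 0.6 = 2.7
z1[1] = (0.3)·(-3) + (0.0)·(3) - 0.7 = -1.6
z1[2] = (-0.7)·(-3) + (1.2)·(3) + 0.9 = 6.6
h = tanh(z1) = [0.991, -0.9217, 1.0]
output = (0.8)·(0.991) + (1.2)·(-0.9217) + (0.1)·(1.0) - 0.3 = -0.5132

-0.5132


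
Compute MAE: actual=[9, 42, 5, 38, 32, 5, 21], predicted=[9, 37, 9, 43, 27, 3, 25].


Absolute errors: |9-9|=0, |42-37|=5, |5-9|=4, |38-43|=5, |32-27|=5, |5-3|=2, |21-25|=4
Sum = 25
MAE = 25/7 = 25/7

25/7


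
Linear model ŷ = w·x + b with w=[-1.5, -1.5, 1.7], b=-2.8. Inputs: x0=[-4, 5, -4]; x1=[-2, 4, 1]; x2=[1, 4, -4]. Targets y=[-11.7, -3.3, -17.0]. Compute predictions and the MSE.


ŷ0 = (-1.5)·(-4) + (-1.5)·(5) + (1.7)·(-4) - 2.8 = -11.1
ŷ1 = (-1.5)·(-2) + (-1.5)·(4) + (1.7)·(1) - 2.8 = -4.1
ŷ2 = (-1.5)·(1) + (-1.5)·(4) + (1.7)·(-4) - 2.8 = -17.1
errors² = [0.36, 0.64, 0.01]
MSE = 1.0100/3 = 0.3367

0.3367


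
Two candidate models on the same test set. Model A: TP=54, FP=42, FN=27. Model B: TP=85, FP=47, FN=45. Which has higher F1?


Model A: P=54/96=0.5625, R=54/81=0.6667, F1=2PR/(P+R)=2TP/(2TP+FP+FN)=108/177=0.6102
Model B: P=85/132=0.6439, R=85/130=0.6538, F1=2PR/(P+R)=2TP/(2TP+FP+FN)=170/262=0.6489
0.6102 < 0.6489 → Model B

Model B


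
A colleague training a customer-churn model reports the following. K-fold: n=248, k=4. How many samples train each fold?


Fold size = 248/4 = 62
Training per fold = 248 - 62 = 186

186


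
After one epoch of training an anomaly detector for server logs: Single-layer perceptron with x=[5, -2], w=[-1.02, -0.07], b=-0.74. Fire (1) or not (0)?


z = (5)·(-1.02) + (-2)·(-0.07) - 0.74
  = -5.7
step(z) = 0 (z<0)

0


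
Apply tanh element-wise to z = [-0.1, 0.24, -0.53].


tanh(-0.1) = -0.0997
tanh(0.24) = 0.2355
tanh(-0.53) = -0.4854
result = [-0.0997, 0.2355, -0.4854]

[-0.0997, 0.2355, -0.4854]


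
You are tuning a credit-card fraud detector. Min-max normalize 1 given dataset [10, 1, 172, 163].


min=1, max=172
(1-1)/(172-1) = 0/171 = 0.0

0.0


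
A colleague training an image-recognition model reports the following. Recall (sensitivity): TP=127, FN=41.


Recall = TP/(TP+FN)
= 127/(127+41)
= 127/168 = 75.6%

75.6%


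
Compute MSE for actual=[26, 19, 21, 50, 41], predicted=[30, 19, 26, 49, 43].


Squared errors: (26-30)²=16, (19-19)²=0, (21-26)²=25, (50-49)²=1, (41-43)²=4
Sum = 46
MSE = 46/5 = 46/5

46/5


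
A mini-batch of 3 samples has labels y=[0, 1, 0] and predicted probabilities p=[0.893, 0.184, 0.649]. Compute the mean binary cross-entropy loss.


L[0] = -ln(1-0.893) = -ln(0.107) = 2.2349
L[1] = -ln(0.184) = 1.6928
L[2] = -ln(1-0.649) = -ln(0.351) = 1.047
mean = (2.2349 + 1.6928 + 1.047)/3 = 1.6582

1.6582


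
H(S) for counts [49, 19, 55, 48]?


Probabilities: [49/171, 19/171, 55/171, 48/171] ≈ [0.2865, 0.1111, 0.3216, 0.2807]
H = -((49/171)·log₂(49/171) + (19/171)·log₂(19/171) + (55/171)·log₂(55/171) + (48/171)·log₂(48/171))
  = 1.9098 bits

1.9098 bits


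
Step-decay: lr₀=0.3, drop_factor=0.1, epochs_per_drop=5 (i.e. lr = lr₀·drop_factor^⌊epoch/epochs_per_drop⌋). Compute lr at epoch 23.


n_drops = ⌊23/5⌋ = 4
lr = 0.3·0.1^4 = 0.3·0.0001 = 0.00003

0.00003


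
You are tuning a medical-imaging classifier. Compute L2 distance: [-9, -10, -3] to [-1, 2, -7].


d = √((-9+ 1)² + (-10-2)² + (-3+ 7)²)
  = √(64 + 144 + 16)
  = √224 = 14.9666

14.9666


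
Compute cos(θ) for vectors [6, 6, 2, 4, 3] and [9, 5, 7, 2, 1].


A·B = 6·9 + 6·5 + 2·7 + 4·2 + 3·1 = 109
‖A‖ = √101 = 10.0499, ‖B‖ = √160 = 12.6491
cos = 109/(√101·√160) = 109/√16160 = 0.8574

0.8574


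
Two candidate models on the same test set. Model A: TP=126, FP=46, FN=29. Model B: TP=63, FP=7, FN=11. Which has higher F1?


Model A: P=126/172=0.7326, R=126/155=0.8129, F1=2PR/(P+R)=2TP/(2TP+FP+FN)=252/327=0.7706
Model B: P=63/70=0.9, R=63/74=0.8514, F1=2PR/(P+R)=2TP/(2TP+FP+FN)=126/144=0.875
0.7706 < 0.875 → Model B

Model B


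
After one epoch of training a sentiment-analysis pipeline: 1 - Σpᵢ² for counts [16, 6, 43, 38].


Probabilities: [16/103, 6/103, 43/103, 38/103] ≈ [0.1553, 0.0583, 0.4175, 0.3689]
Σpᵢ² = (256 + 36 + 1849 + 1444)/103² = 3585/10609
Gini = 1 - Σpᵢ² = 1 - 3585/10609 = 0.6621

0.6621


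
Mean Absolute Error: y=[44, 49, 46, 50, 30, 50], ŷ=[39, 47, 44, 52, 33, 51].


Absolute errors: |44-39|=5, |49-47|=2, |46-44|=2, |50-52|=2, |30-33|=3, |50-51|=1
Sum = 15
MAE = 15/6 = 5/2

5/2


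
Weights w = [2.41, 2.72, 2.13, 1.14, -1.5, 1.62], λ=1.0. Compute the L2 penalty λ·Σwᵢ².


‖w‖₂² = (2.41)² + (2.72)² + (2.13)² + (1.14)² + (-1.5)² + (1.62)²
     = 5.8081 + 7.3984 + 4.5369 + 1.2996 + 2.25 + 2.6244
     = 23.9174
λ·‖w‖₂² = 1.0·23.9174 = 23.9174

23.9174


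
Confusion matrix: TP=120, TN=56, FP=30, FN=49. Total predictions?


Total = TP + TN + FP + FN
= 120 + 56 + 30 + 49
= 255
(Predicted positive: 150, predicted negative: 105)

255


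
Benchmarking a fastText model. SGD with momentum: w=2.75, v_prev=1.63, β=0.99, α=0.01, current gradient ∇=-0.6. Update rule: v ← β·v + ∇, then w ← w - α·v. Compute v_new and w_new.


v_new = 0.99·1.63 - 0.6 = 1.6137 - 0.6 = 1.0137
w_new = 2.75 - 0.01·1.0137 = 2.75 - 0.010137 = 2.739863

v_new=1.0137, w_new=2.739863


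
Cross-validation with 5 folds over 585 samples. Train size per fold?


Fold size = 585/5 = 117
Training per fold = 585 - 117 = 468

468


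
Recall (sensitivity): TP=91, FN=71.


Recall = TP/(TP+FN)
= 91/(91+71)
= 91/162 = 56.17%

56.17%


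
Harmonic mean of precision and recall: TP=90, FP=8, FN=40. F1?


Precision = 90/98 = 0.9184
Recall = 90/130 = 0.6923
F1 = 2·P·R/(P+R) = 2·TP/(2·TP+FP+FN) = 180/(180+8+40) = 180/228 = 0.7895

0.7895


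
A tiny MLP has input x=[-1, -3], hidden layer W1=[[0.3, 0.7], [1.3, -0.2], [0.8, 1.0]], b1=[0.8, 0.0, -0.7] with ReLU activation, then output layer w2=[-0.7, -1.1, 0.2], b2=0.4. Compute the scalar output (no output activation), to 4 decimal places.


z1[0] = (0.3)·(-1) + (0.7)·(-3) + 0.8 = -1.6
z1[1] = (1.3)·(-1) + (-0.2)·(-3) + 0.0 = -0.7
z1[2] = (0.8)·(-1) + (1.0)·(-3) - 0.7 = -4.5
h = ReLU(z1) = [0.0, 0.0, 0.0]
output = (-0.7)·(0.0) + (-1.1)·(0.0) + (0.2)·(0.0) + 0.4 = 0.4

0.4


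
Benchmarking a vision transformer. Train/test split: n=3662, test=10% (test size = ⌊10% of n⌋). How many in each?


Test = ⌊3662·10/100⌋ = 366
Train = 3662 - 366 = 3296

Train: 3296, Test: 366


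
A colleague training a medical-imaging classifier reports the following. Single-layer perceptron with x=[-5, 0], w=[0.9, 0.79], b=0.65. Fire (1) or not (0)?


z = (-5)·(0.9) + (0)·(0.79) + 0.65
  = -3.85
step(z) = 0 (z<0)

0


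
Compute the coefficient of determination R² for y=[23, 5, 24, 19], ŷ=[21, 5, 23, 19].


ȳ = 17.75
SS_res = Σ(y-ŷ)² = 5
SS_tot = Σ(y-ȳ)² = 230.75
R² = 1 - SS_res/SS_tot = 1 - 0.0217 = 0.9783

0.9783


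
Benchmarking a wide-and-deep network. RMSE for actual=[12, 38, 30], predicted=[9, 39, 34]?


MSE = 26/3 = 8.6667
RMSE = √(26/3) = 2.9439

2.9439


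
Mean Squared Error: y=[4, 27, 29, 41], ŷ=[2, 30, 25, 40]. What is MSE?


Squared errors: (4-2)²=4, (27-30)²=9, (29-25)²=16, (41-40)²=1
Sum = 30
MSE = 30/4 = 15/2

15/2


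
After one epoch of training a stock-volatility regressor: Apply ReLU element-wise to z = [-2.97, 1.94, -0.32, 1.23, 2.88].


ReLU(-2.97) = max(0, -2.97) = 0.0
ReLU(1.94) = max(0, 1.94) = 1.94
ReLU(-0.32) = max(0, -0.32) = 0.0
ReLU(1.23) = max(0, 1.23) = 1.23
ReLU(2.88) = max(0, 2.88) = 2.88
result = [0.0, 1.94, 0.0, 1.23, 2.88]

[0.0, 1.94, 0.0, 1.23, 2.88]


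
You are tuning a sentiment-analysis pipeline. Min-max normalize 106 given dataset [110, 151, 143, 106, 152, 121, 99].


min=99, max=152
(106-99)/(152-99) = 7/53 = 0.1321

0.1321


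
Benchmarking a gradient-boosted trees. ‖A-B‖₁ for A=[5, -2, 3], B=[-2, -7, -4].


d = |5+ 2| + |-2+ 7| + |3+ 4|
  = 7 + 5 + 7
  = 19

19


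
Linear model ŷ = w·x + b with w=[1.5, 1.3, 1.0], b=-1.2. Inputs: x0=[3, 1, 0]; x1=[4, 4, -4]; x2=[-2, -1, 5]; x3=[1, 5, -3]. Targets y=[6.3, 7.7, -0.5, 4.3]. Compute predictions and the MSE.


ŷ0 = (1.5)·(3) + (1.3)·(1) + (1.0)·(0) - 1.2 = 4.6
ŷ1 = (1.5)·(4) + (1.3)·(4) + (1.0)·(-4) - 1.2 = 6.0
ŷ2 = (1.5)·(-2) + (1.3)·(-1) + (1.0)·(5) - 1.2 = -0.5
ŷ3 = (1.5)·(1) + (1.3)·(5) + (1.0)·(-3) - 1.2 = 3.8
errors² = [2.89, 2.89, 0.0, 0.25]
MSE = 6.0300/4 = 1.5075

1.5075


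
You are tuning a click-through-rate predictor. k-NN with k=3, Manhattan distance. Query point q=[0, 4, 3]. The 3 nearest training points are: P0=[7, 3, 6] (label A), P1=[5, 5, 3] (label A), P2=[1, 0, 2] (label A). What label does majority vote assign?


d(q,P0) = 11  (label A)
d(q,P1) = 6  (label A)
d(q,P2) = 6  (label A)
Votes: A=3, B=0
Majority → A

A


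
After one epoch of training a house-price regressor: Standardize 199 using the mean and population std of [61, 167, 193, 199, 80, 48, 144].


μ = 127.4286, σ = 58.8384
z = (199 - 127.4286)/58.8384 = 1.2164

1.2164


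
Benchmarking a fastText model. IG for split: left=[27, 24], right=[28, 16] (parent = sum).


Parent = [55, 40], H_parent = 0.9819
H_left = 0.9975 (n=51), H_right = 0.9457 (n=44)
H_children = (51/95)·0.9975 + (44/95)·0.9457 = 0.9735
IG = 0.9819 - 0.9735 = 0.0084

0.0084


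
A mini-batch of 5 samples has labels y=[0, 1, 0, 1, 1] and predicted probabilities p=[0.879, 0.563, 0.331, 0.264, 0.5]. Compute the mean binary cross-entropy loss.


L[0] = -ln(1-0.879) = -ln(0.121) = 2.112
L[1] = -ln(0.563) = 0.5745
L[2] = -ln(1-0.331) = -ln(0.669) = 0.402
L[3] = -ln(0.264) = 1.3318
L[4] = -ln(0.5) = 0.6931
mean = (2.112 + 0.5745 + 0.402 + 1.3318 + 0.6931)/5 = 1.0227

1.0227


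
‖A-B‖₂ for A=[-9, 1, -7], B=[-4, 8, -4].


d = √((-9+ 4)² + (1-8)² + (-7+ 4)²)
  = √(25 + 49 + 9)
  = √83 = 9.1104

9.1104


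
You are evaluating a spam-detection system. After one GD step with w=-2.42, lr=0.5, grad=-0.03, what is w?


w_new = w - α·∇
= -2.42 - 0.5·-0.03
= -2.42 + 0.015
= -2.405

-2.405


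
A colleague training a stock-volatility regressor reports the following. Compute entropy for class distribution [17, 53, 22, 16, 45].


Probabilities: [17/153, 53/153, 22/153, 16/153, 45/153] ≈ [0.1111, 0.3464, 0.1438, 0.1046, 0.2941]
H = -((17/153)·log₂(17/153) + (53/153)·log₂(53/153) + (22/153)·log₂(22/153) + (16/153)·log₂(16/153) + (45/153)·log₂(45/153))
  = 2.1443 bits

2.1443 bits


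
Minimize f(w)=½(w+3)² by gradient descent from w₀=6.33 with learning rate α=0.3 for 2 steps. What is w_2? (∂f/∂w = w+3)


step 1: grad = 6.33+3 = 9.33; w = 6.33 - 0.3·(9.33) = 3.531
step 2: grad = 3.531+3 = 6.531; w = 3.531 - 0.3·(6.531) = 1.5717

1.5717


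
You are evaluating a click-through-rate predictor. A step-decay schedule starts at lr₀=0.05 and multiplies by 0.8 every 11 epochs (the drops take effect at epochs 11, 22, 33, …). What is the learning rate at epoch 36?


n_drops = ⌊36/11⌋ = 3
lr = 0.05·0.8^3 = 0.05·0.512 = 0.0256

0.0256


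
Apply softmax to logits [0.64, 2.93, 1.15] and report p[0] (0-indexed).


Exponentials: e^0.64=1.8965, e^2.93=18.7276, e^1.15=3.1582
Sum = 23.7823
Softmax = [0.0797, 0.7875, 0.1328]
p[0] = 1.8965/23.7823 = 0.0797

0.0797


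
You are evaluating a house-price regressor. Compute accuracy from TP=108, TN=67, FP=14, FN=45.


Accuracy = (TP+TN)/(TP+TN+FP+FN)
= (108+67)/(234)
= 175/234 = 74.79%

74.79%


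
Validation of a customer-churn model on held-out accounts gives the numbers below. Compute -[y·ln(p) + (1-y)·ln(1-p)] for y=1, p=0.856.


BCE = -[y·ln(p) + (1-y)·ln(1-p)]
= -1·ln(0.856) - 0
= -ln(0.856) = 0.1555

0.1555


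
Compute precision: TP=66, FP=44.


Precision = TP/(TP+FP)
= 66/(66+44)
= 66/110 = 60.0%

60.0%


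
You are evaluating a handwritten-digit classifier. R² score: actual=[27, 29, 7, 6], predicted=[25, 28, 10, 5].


ȳ = 17.25
SS_res = Σ(y-ŷ)² = 15
SS_tot = Σ(y-ȳ)² = 464.75
R² = 1 - SS_res/SS_tot = 1 - 0.0323 = 0.9677

0.9677


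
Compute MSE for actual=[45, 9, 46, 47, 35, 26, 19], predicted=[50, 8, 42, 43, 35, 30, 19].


Squared errors: (45-50)²=25, (9-8)²=1, (46-42)²=16, (47-43)²=16, (35-35)²=0, (26-30)²=16, (19-19)²=0
Sum = 74
MSE = 74/7 = 74/7

74/7


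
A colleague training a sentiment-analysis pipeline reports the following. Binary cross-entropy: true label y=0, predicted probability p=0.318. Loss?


BCE = -[y·ln(p) + (1-y)·ln(1-p)]
= -0 - 1·ln(1-0.318)
= -ln(0.682) = 0.3827

0.3827


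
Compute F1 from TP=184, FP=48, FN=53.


Precision = 184/232 = 0.7931
Recall = 184/237 = 0.7764
F1 = 2·P·R/(P+R) = 2·TP/(2·TP+FP+FN) = 368/(368+48+53) = 368/469 = 0.7846

0.7846


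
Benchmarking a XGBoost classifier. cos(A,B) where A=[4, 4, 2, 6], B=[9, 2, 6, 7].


A·B = 4·9 + 4·2 + 2·6 + 6·7 = 98
‖A‖ = √72 = 8.4853, ‖B‖ = √170 = 13.0384
cos = 98/(√72·√170) = 98/√12240 = 0.8858

0.8858


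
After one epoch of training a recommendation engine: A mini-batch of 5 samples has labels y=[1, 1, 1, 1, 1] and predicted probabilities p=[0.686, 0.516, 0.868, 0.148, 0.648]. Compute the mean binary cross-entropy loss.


L[0] = -ln(0.686) = 0.3769
L[1] = -ln(0.516) = 0.6616
L[2] = -ln(0.868) = 0.1416
L[3] = -ln(0.148) = 1.9105
L[4] = -ln(0.648) = 0.4339
mean = (0.3769 + 0.6616 + 0.1416 + 1.9105 + 0.4339)/5 = 0.7049

0.7049


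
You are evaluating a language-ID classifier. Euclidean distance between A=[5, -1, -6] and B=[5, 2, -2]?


d = √((5-5)² + (-1-2)² + (-6+ 2)²)
  = √(0 + 9 + 16)
  = √25 = 5.0

5.0


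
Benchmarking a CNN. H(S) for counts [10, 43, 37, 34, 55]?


Probabilities: [10/179, 43/179, 37/179, 34/179, 55/179] ≈ [0.0559, 0.2402, 0.2067, 0.1899, 0.3073]
H = -((10/179)·log₂(10/179) + (43/179)·log₂(43/179) + (37/179)·log₂(37/179) + (34/179)·log₂(34/179) + (55/179)·log₂(55/179))
  = 2.1752 bits

2.1752 bits


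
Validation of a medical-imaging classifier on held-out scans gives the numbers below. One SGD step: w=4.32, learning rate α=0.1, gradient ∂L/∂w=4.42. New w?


w_new = w - α·∇
= 4.32 - 0.1·4.42
= 4.32 - 0.442
= 3.878

3.878


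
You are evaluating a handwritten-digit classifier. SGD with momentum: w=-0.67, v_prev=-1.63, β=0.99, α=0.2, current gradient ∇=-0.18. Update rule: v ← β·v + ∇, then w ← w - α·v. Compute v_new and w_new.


v_new = 0.99·-1.63 - 0.18 = -1.6137 - 0.18 = -1.7937
w_new = -0.67 - 0.2·-1.7937 = -0.67 + 0.35874 = -0.31126

v_new=-1.7937, w_new=-0.31126


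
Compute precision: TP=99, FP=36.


Precision = TP/(TP+FP)
= 99/(99+36)
= 99/135 = 73.33%

73.33%


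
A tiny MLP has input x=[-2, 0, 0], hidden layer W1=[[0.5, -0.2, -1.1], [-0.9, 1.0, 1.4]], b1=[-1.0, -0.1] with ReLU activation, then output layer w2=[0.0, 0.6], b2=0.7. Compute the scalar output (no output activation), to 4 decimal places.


z1[0] = (0.5)·(-2) + (-0.2)·(0) + (-1.1)·(0) - 1.0 = -2.0
z1[1] = (-0.9)·(-2) + (1.0)·(0) + (1.4)·(0) - 0.1 = 1.7
h = ReLU(z1) = [0.0, 1.7]
output = (0.0)·(0.0) + (0.6)·(1.7) + 0.7 = 1.72

1.72


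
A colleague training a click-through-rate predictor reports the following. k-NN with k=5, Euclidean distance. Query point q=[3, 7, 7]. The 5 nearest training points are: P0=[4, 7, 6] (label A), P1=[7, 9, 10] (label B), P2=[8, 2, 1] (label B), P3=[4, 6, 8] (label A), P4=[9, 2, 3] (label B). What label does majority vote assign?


d(q,P0) = 1.4142  (label A)
d(q,P1) = 5.3852  (label B)
d(q,P2) = 9.2736  (label B)
d(q,P3) = 1.7321  (label A)
d(q,P4) = 8.775  (label B)
Votes: A=2, B=3
Majority → B

B


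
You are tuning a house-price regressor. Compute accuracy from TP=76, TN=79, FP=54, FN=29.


Accuracy = (TP+TN)/(TP+TN+FP+FN)
= (76+79)/(238)
= 155/238 = 65.13%

65.13%


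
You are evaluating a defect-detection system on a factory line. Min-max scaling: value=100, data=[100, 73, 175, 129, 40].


min=40, max=175
(100-40)/(175-40) = 60/135 = 0.4444

0.4444


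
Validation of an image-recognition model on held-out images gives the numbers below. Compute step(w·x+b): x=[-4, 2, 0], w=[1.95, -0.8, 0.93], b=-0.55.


z = (-4)·(1.95) + (2)·(-0.8) + (0)·(0.93) - 0.55
  = -9.95
step(z) = 0 (z<0)

0


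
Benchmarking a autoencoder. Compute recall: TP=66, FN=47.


Recall = TP/(TP+FN)
= 66/(66+47)
= 66/113 = 58.41%

58.41%


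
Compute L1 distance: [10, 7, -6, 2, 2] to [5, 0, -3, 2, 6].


d = |10-5| + |7-0| + |-6+ 3| + |2-2| + |2-6|
  = 5 + 7 + 3 + 0 + 4
  = 19

19


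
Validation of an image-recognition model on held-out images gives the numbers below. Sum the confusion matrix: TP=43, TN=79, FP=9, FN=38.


Total = TP + TN + FP + FN
= 43 + 79 + 9 + 38
= 169
(Predicted positive: 52, predicted negative: 117)

169


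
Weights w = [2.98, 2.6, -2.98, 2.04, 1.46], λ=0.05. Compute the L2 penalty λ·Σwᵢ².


‖w‖₂² = (2.98)² + (2.6)² + (-2.98)² + (2.04)² + (1.46)²
     = 8.8804 + 6.76 + 8.8804 + 4.1616 + 2.1316
     = 30.814
λ·‖w‖₂² = 0.05·30.814 = 1.5407

1.5407


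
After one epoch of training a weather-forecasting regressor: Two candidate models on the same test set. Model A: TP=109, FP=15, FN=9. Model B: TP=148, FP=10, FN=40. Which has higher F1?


Model A: P=109/124=0.879, R=109/118=0.9237, F1=2PR/(P+R)=2TP/(2TP+FP+FN)=218/242=0.9008
Model B: P=148/158=0.9367, R=148/188=0.7872, F1=2PR/(P+R)=2TP/(2TP+FP+FN)=296/346=0.8555
0.9008 > 0.8555 → Model A

Model A


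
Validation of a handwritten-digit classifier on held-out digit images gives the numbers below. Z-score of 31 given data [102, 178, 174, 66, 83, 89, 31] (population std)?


μ = 103.2857, σ = 50.4486
z = (31 - 103.2857)/50.4486 = -1.4329

-1.4329


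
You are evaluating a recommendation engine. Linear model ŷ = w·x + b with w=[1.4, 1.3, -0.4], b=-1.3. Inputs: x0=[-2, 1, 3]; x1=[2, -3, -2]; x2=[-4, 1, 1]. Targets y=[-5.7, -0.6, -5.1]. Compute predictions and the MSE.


ŷ0 = (1.4)·(-2) + (1.3)·(1) + (-0.4)·(3) - 1.3 = -4.0
ŷ1 = (1.4)·(2) + (1.3)·(-3) + (-0.4)·(-2) - 1.3 = -1.6
ŷ2 = (1.4)·(-4) + (1.3)·(1) + (-0.4)·(1) - 1.3 = -6.0
errors² = [2.89, 1.0, 0.81]
MSE = 4.7000/3 = 1.5667

1.5667


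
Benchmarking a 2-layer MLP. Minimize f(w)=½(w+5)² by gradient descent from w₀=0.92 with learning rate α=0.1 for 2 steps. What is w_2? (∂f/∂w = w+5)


step 1: grad = 0.92+5 = 5.92; w = 0.92 - 0.1·(5.92) = 0.328
step 2: grad = 0.328+5 = 5.328; w = 0.328 - 0.1·(5.328) = -0.2048

-0.2048


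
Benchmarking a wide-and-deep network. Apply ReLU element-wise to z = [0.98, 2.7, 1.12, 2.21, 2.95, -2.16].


ReLU(0.98) = max(0, 0.98) = 0.98
ReLU(2.7) = max(0, 2.7) = 2.7
ReLU(1.12) = max(0, 1.12) = 1.12
ReLU(2.21) = max(0, 2.21) = 2.21
ReLU(2.95) = max(0, 2.95) = 2.95
ReLU(-2.16) = max(0, -2.16) = 0.0
result = [0.98, 2.7, 1.12, 2.21, 2.95, 0.0]

[0.98, 2.7, 1.12, 2.21, 2.95, 0.0]


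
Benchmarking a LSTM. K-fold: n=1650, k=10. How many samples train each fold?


Fold size = 1650/10 = 165
Training per fold = 1650 - 165 = 1485

1485


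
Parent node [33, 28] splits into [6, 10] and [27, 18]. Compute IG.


Parent = [33, 28], H_parent = 0.9951
H_left = 0.9544 (n=16), H_right = 0.971 (n=45)
H_children = (16/61)·0.9544 + (45/61)·0.971 = 0.9666
IG = 0.9951 - 0.9666 = 0.0285

0.0285


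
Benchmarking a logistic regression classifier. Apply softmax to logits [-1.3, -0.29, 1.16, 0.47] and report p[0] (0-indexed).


Exponentials: e^-1.3=0.2725, e^-0.29=0.7483, e^1.16=3.1899, e^0.47=1.6
Sum = 5.8107
Softmax = [0.0469, 0.1288, 0.549, 0.2754]
p[0] = 0.2725/5.8107 = 0.0469

0.0469


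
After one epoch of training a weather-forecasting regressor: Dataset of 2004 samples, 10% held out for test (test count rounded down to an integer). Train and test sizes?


Test = ⌊2004·10/100⌋ = 200
Train = 2004 - 200 = 1804

Train: 1804, Test: 200


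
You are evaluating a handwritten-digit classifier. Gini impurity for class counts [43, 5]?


Probabilities: [43/48, 5/48] ≈ [0.8958, 0.1042]
Σpᵢ² = (1849 + 25)/48² = 1874/2304
Gini = 1 - Σpᵢ² = 1 - 1874/2304 = 0.1866

0.1866


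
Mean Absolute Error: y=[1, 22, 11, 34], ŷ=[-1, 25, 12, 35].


Absolute errors: |1+ 1|=2, |22-25|=3, |11-12|=1, |34-35|=1
Sum = 7
MAE = 7/4 = 7/4

7/4


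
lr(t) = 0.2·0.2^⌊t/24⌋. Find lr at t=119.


n_drops = ⌊119/24⌋ = 4
lr = 0.2·0.2^4 = 0.2·0.0016 = 0.00032

0.00032


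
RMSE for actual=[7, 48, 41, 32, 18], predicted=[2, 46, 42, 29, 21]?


MSE = 48/5 = 9.6
RMSE = √(48/5) = 3.0984

3.0984


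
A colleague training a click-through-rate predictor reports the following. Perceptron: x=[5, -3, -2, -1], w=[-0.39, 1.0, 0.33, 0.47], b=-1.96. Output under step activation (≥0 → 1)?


z = (5)·(-0.39) + (-3)·(1.0) + (-2)·(0.33) + (-1)·(0.47) - 1.96
  = -8.04
step(z) = 0 (z<0)

0


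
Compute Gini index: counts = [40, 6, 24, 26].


Probabilities: [40/96, 6/96, 24/96, 26/96] ≈ [0.4167, 0.0625, 0.25, 0.2708]
Σpᵢ² = (1600 + 36 + 576 + 676)/96² = 2888/9216
Gini = 1 - Σpᵢ² = 1 - 2888/9216 = 0.6866

0.6866


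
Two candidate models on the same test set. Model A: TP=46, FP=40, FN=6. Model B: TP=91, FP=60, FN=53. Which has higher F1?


Model A: P=46/86=0.5349, R=46/52=0.8846, F1=2PR/(P+R)=2TP/(2TP+FP+FN)=92/138=0.6667
Model B: P=91/151=0.6026, R=91/144=0.6319, F1=2PR/(P+R)=2TP/(2TP+FP+FN)=182/295=0.6169
0.6667 > 0.6169 → Model A

Model A


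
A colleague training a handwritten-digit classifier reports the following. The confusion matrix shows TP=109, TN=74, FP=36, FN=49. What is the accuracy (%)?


Accuracy = (TP+TN)/(TP+TN+FP+FN)
= (109+74)/(268)
= 183/268 = 68.28%

68.28%


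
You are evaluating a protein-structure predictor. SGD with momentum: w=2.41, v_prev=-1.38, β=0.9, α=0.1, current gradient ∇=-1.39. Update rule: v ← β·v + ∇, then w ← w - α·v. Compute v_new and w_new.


v_new = 0.9·-1.38 - 1.39 = -1.242 - 1.39 = -2.632
w_new = 2.41 - 0.1·-2.632 = 2.41 + 0.2632 = 2.6732

v_new=-2.632, w_new=2.6732


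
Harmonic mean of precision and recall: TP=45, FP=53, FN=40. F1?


Precision = 45/98 = 0.4592
Recall = 45/85 = 0.5294
F1 = 2·P·R/(P+R) = 2·TP/(2·TP+FP+FN) = 90/(90+53+40) = 90/183 = 0.4918

0.4918


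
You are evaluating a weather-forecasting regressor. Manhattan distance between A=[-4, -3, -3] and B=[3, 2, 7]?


d = |-4-3| + |-3-2| + |-3-7|
  = 7 + 5 + 10
  = 22

22


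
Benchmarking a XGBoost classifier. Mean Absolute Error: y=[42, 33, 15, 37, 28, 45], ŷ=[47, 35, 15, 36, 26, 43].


Absolute errors: |42-47|=5, |33-35|=2, |15-15|=0, |37-36|=1, |28-26|=2, |45-43|=2
Sum = 12
MAE = 12/6 = 2

2


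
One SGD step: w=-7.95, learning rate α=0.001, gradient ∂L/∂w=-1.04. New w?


w_new = w - α·∇
= -7.95 - 0.001·-1.04
= -7.95 + 0.00104
= -7.94896

-7.94896


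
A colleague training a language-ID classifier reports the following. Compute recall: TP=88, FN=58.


Recall = TP/(TP+FN)
= 88/(88+58)
= 88/146 = 60.27%

60.27%


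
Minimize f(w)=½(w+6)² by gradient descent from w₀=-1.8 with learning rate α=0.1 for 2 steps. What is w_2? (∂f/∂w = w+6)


step 1: grad = -1.8+6 = 4.2; w = -1.8 - 0.1·(4.2) = -2.22
step 2: grad = -2.22+6 = 3.78; w = -2.22 - 0.1·(3.78) = -2.598

-2.598


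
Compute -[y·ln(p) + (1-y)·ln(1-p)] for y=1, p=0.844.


BCE = -[y·ln(p) + (1-y)·ln(1-p)]
= -1·ln(0.844) - 0
= -ln(0.844) = 0.1696

0.1696


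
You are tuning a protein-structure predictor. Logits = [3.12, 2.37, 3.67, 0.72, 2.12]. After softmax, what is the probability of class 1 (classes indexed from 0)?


Exponentials: e^3.12=22.6464, e^2.37=10.6974, e^3.67=39.2519, e^0.72=2.0544, e^2.12=8.3311
Sum = 82.9812
Softmax = [0.2729, 0.1289, 0.473, 0.0248, 0.1004]
p[1] = 10.6974/82.9812 = 0.1289

0.1289


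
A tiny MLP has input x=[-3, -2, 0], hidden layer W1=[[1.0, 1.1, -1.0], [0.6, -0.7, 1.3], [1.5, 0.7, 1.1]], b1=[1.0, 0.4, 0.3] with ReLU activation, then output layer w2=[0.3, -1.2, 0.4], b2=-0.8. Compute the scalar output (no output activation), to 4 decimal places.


z1[0] = (1.0)·(-3) + (1.1)·(-2) + (-1.0)·(0) + 1.0 = -4.2
z1[1] = (0.6)·(-3) + (-0.7)·(-2) + (1.3)·(0) + 0.4 = 0.0
z1[2] = (1.5)·(-3) + (0.7)·(-2) + (1.1)·(0) + 0.3 = -5.6
h = ReLU(z1) = [0.0, 0.0, 0.0]
output = (0.3)·(0.0) + (-1.2)·(0.0) + (0.4)·(0.0) - 0.8 = -0.8

-0.8


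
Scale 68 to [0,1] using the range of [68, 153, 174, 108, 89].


min=68, max=174
(68-68)/(174-68) = 0/106 = 0.0

0.0


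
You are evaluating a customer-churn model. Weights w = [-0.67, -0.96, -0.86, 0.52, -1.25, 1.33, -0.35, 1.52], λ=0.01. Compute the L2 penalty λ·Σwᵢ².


‖w‖₂² = (-0.67)² + (-0.96)² + (-0.86)² + (0.52)² + (-1.25)² + (1.33)² + (-0.35)² + (1.52)²
     = 0.4489 + 0.9216 + 0.7396 + 0.2704 + 1.5625 + 1.7689 + 0.1225 + 2.3104
     = 8.1448
λ·‖w‖₂² = 0.01·8.1448 = 0.081448

0.081448


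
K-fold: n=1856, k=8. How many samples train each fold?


Fold size = 1856/8 = 232
Training per fold = 1856 - 232 = 1624

1624


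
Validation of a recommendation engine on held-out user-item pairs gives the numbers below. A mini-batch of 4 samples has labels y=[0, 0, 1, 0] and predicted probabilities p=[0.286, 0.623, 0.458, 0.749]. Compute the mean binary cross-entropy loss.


L[0] = -ln(1-0.286) = -ln(0.714) = 0.3369
L[1] = -ln(1-0.623) = -ln(0.377) = 0.9755
L[2] = -ln(0.458) = 0.7809
L[3] = -ln(1-0.749) = -ln(0.251) = 1.3823
mean = (0.3369 + 0.9755 + 0.7809 + 1.3823)/4 = 0.8689

0.8689


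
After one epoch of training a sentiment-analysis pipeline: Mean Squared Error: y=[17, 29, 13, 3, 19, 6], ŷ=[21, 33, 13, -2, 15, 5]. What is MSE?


Squared errors: (17-21)²=16, (29-33)²=16, (13-13)²=0, (3+ 2)²=25, (19-15)²=16, (6-5)²=1
Sum = 74
MSE = 74/6 = 37/3

37/3


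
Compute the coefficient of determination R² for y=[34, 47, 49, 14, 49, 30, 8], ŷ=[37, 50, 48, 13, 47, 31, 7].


ȳ = 33
SS_res = Σ(y-ŷ)² = 26
SS_tot = Σ(y-ȳ)² = 1704
R² = 1 - SS_res/SS_tot = 1 - 0.0153 = 0.9847

0.9847


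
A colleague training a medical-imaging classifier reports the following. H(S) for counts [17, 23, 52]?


Probabilities: [17/92, 23/92, 52/92] ≈ [0.1848, 0.25, 0.5652]
H = -((17/92)·log₂(17/92) + (23/92)·log₂(23/92) + (52/92)·log₂(52/92))
  = 1.4154 bits

1.4154 bits


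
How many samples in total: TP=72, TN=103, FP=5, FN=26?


Total = TP + TN + FP + FN
= 72 + 103 + 5 + 26
= 206
(Predicted positive: 77, predicted negative: 129)

206


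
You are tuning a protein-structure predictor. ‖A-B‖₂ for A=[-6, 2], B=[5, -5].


d = √((-6-5)² + (2+ 5)²)
  = √(121 + 49)
  = √170 = 13.0384

13.0384


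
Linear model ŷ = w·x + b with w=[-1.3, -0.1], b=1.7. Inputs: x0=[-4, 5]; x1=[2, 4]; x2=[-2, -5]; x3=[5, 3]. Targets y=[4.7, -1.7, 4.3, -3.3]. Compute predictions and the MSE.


ŷ0 = (-1.3)·(-4) + (-0.1)·(5) + 1.7 = 6.4
ŷ1 = (-1.3)·(2) + (-0.1)·(4) + 1.7 = -1.3
ŷ2 = (-1.3)·(-2) + (-0.1)·(-5) + 1.7 = 4.8
ŷ3 = (-1.3)·(5) + (-0.1)·(3) + 1.7 = -5.1
errors² = [2.89, 0.16, 0.25, 3.24]
MSE = 6.5400/4 = 1.635

1.635


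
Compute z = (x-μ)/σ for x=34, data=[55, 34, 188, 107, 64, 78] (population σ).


μ = 87.6667, σ = 50.0688
z = (34 - 87.6667)/50.0688 = -1.0719

-1.0719


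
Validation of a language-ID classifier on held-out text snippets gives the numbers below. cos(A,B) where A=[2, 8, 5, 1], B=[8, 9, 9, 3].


A·B = 2·8 + 8·9 + 5·9 + 1·3 = 136
‖A‖ = √94 = 9.6954, ‖B‖ = √235 = 15.3297
cos = 136/(√94·√235) = 136/√22090 = 0.915

0.915


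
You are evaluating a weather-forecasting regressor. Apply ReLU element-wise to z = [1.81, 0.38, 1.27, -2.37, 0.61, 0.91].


ReLU(1.81) = max(0, 1.81) = 1.81
ReLU(0.38) = max(0, 0.38) = 0.38
ReLU(1.27) = max(0, 1.27) = 1.27
ReLU(-2.37) = max(0, -2.37) = 0.0
ReLU(0.61) = max(0, 0.61) = 0.61
ReLU(0.91) = max(0, 0.91) = 0.91
result = [1.81, 0.38, 1.27, 0.0, 0.61, 0.91]

[1.81, 0.38, 1.27, 0.0, 0.61, 0.91]


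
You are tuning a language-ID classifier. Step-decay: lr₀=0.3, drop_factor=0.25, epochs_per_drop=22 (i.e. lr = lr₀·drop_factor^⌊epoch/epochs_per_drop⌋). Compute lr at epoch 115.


n_drops = ⌊115/22⌋ = 5
lr = 0.3·0.25^5 = 0.3·0.0009765625 = 0.00029296875

0.00029296875


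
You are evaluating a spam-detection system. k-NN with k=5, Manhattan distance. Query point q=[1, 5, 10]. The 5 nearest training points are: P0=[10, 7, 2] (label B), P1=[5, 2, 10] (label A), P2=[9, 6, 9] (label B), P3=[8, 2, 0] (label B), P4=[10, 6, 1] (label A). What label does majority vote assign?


d(q,P0) = 19  (label B)
d(q,P1) = 7  (label A)
d(q,P2) = 10  (label B)
d(q,P3) = 20  (label B)
d(q,P4) = 19  (label A)
Votes: A=2, B=3
Majority → B

B


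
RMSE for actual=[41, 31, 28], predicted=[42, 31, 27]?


MSE = 2/3 = 0.6667
RMSE = √(2/3) = 0.8165

0.8165


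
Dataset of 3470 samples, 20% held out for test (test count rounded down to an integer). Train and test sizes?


Test = ⌊3470·20/100⌋ = 694
Train = 3470 - 694 = 2776

Train: 2776, Test: 694


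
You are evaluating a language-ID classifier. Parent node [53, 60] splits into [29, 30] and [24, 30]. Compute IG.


Parent = [53, 60], H_parent = 0.9972
H_left = 0.9998 (n=59), H_right = 0.9911 (n=54)
H_children = (59/113)·0.9998 + (54/113)·0.9911 = 0.9956
IG = 0.9972 - 0.9956 = 0.0016

0.0016


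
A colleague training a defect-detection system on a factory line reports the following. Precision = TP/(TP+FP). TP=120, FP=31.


Precision = TP/(TP+FP)
= 120/(120+31)
= 120/151 = 79.47%

79.47%


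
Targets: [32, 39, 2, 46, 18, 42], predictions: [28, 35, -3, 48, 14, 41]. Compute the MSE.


Squared errors: (32-28)²=16, (39-35)²=16, (2+ 3)²=25, (46-48)²=4, (18-14)²=16, (42-41)²=1
Sum = 78
MSE = 78/6 = 13

13


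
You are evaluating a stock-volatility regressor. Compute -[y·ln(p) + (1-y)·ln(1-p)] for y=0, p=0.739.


BCE = -[y·ln(p) + (1-y)·ln(1-p)]
= -0 - 1·ln(1-0.739)
= -ln(0.261) = 1.3432

1.3432


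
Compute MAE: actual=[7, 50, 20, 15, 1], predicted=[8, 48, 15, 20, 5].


Absolute errors: |7-8|=1, |50-48|=2, |20-15|=5, |15-20|=5, |1-5|=4
Sum = 17
MAE = 17/5 = 17/5

17/5


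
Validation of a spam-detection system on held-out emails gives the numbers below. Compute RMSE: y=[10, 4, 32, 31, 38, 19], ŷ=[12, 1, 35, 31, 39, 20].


MSE = 24/6 = 4
RMSE = √(24/6) = 2.0

2.0


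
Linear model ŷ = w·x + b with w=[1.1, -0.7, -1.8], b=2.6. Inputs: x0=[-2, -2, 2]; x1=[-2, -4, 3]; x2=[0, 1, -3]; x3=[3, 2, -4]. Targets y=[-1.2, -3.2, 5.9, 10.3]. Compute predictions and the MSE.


ŷ0 = (1.1)·(-2) + (-0.7)·(-2) + (-1.8)·(2) + 2.6 = -1.8
ŷ1 = (1.1)·(-2) + (-0.7)·(-4) + (-1.8)·(3) + 2.6 = -2.2
ŷ2 = (1.1)·(0) + (-0.7)·(1) + (-1.8)·(-3) + 2.6 = 7.3
ŷ3 = (1.1)·(3) + (-0.7)·(2) + (-1.8)·(-4) + 2.6 = 11.7
errors² = [0.36, 1.0, 1.96, 1.96]
MSE = 5.2800/4 = 1.32

1.32
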